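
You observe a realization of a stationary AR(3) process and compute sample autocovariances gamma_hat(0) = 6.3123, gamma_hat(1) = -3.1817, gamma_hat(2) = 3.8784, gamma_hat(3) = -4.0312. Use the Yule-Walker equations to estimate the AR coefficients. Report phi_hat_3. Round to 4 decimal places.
\hat\phi_{3} = -0.4110

The Yule-Walker equations for an AR(p) process read, in matrix form,
  Gamma_p phi = r_p,   with   (Gamma_p)_{ij} = gamma(|i - j|),
                       (r_p)_i = gamma(i),   i,j = 1..p.
Substitute the sample gammas (Toeplitz matrix and right-hand side of size 3):
  Gamma_p = [[6.3123, -3.1817, 3.8784], [-3.1817, 6.3123, -3.1817], [3.8784, -3.1817, 6.3123]]
  r_p     = [-3.1817, 3.8784, -4.0312]
Written out (R1..R3):
  (R1) 6.3123 phi_1 - 3.1817 phi_2 + 3.8784 phi_3 = -3.1817
  (R2) -3.1817 phi_1 + 6.3123 phi_2 - 3.1817 phi_3 = 3.8784
  (R3) 3.8784 phi_1 - 3.1817 phi_2 + 6.3123 phi_3 = -4.0312
Gaussian elimination:
  R2 <- R2 - (-3.1817/6.3123) R1 = R2 - (-0.504048) R1:  4.708572 phi_2 - 1.226802 phi_3 = 2.274672
  R3 <- R3 - (3.8784/6.3123) R1 = R3 - (0.614419) R1:  -1.226802 phi_2 + 3.929336 phi_3 = -2.076302
  R3 <- R3 - (-1.226802/4.708572) R2 = R3 - (-0.260546) R2:  3.609697 phi_3 = -1.483644
Back-substitution:
  phi_hat_3 = -1.483644 / 3.609697 = -0.411016
  phi_hat_2 = (2.274672 - (-1.226802)(-0.411016)) / 4.708572 = 0.376003
  phi_hat_1 = (-3.1817 - (-3.1817)(0.376003) - (3.8784)(-0.411016)) / 6.3123 = -0.061988
So phi_hat = [-0.0620, 0.3760, -0.4110].
Therefore phi_hat_3 = -0.4110.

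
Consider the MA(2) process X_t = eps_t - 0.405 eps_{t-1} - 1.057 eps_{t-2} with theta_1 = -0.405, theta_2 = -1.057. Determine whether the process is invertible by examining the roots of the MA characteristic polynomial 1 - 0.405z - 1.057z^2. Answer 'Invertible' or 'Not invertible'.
\text{Not invertible}

The MA(q) characteristic polynomial is P(z) = 1 - 0.405z - 1.057z^2.
Invertibility requires all roots to lie outside the unit circle, i.e. |z| > 1 for every root.
Set 1 + (-0.405) z + (-1.057) z^2 = 0, i.e. a z^2 + b z + c = 0 with a = -1.057, b = -0.405, c = 1.
Discriminant D = b^2 - 4ac = (-0.405)^2 - 4*(-1.057)*1 = 0.164025 - (-4.228) = 4.392025.
D >= 0, so the roots are real: z = (-b +/- sqrt(D)) / (2a) = (0.405 +/- 2.095716) / (-2.114).
  z_1 = (0.405 + 2.095716) / (-2.114) = -1.1829,   |z_1| = 1.1829.
  z_2 = (0.405 - 2.095716) / (-2.114) = 0.7998,   |z_2| = 0.7998.
Moduli of all roots: 1.1829, 0.7998.
All moduli strictly greater than 1? No.
Verdict: Not invertible.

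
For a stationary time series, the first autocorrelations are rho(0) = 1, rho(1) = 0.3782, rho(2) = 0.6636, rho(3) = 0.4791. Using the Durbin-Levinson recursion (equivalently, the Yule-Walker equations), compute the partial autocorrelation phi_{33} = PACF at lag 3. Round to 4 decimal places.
\phi_{33} = 0.2790

The PACF at lag k is phi_{kk}, the last component of the solution
to the Yule-Walker system G_k phi = r_k where
  (G_k)_{ij} = rho(|i - j|), (r_k)_i = rho(i), i,j = 1..k.
Equivalently, Durbin-Levinson gives phi_{kk} iteratively:
  phi_{11} = rho(1)
  phi_{kk} = [rho(k) - sum_{j=1..k-1} phi_{k-1,j} rho(k-j)]
            / [1 - sum_{j=1..k-1} phi_{k-1,j} rho(j)],
  phi_{k,j} = phi_{k-1,j} - phi_{kk} phi_{k-1,k-j},  j = 1..k-1.
Step k = 1:
  phi_11 = rho(1) = 0.3782.
Step k = 2:
  phi_22 = [rho(2) - phi_11 rho(1)] / [1 - phi_11 rho(1)] = [0.6636 - (0.3782)(0.3782)] / [1 - (0.3782)(0.3782)]
         = 0.52056476 / 0.85696476 = 0.607452.
  Update: phi_21 = phi_11 - phi_22 phi_11 = 0.3782 - (0.607452)(0.3782) = 0.148462.
Step k = 3:
  phi_33 = [rho(3) - phi_21 rho(2) - phi_22 rho(1)] / [1 - phi_21 rho(1) - phi_22 rho(2)]
    numerator   = 0.4791 - (0.148462)(0.6636) - (0.607452)(0.3782) = 0.15084253
    denominator = 1 - (0.148462)(0.3782) - (0.607452)(0.6636) = 0.54074678
  phi_33 = 0.15084253 / 0.54074678 = 0.279.
Therefore phi_{33} = 0.2790.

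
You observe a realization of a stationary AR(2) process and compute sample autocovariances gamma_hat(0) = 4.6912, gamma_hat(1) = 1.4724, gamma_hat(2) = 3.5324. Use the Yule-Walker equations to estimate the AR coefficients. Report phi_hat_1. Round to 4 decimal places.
\hat\phi_{1} = 0.0860

The Yule-Walker equations for an AR(p) process read, in matrix form,
  Gamma_p phi = r_p,   with   (Gamma_p)_{ij} = gamma(|i - j|),
                       (r_p)_i = gamma(i),   i,j = 1..p.
Substitute the sample gammas (Toeplitz matrix and right-hand side of size 2):
  Gamma_p = [[4.6912, 1.4724], [1.4724, 4.6912]]
  r_p     = [1.4724, 3.5324]
Written out:
  4.6912 phi_1 + 1.4724 phi_2 = 1.4724
  1.4724 phi_1 + 4.6912 phi_2 = 3.5324
Solve by Cramer's rule:
  det = gamma(0)^2 - gamma(1)^2 = (4.6912)^2 - (1.4724)^2 = 22.00735744 - 2.16796176 = 19.83939568
  phi_hat_1 = [gamma(1) gamma(0) - gamma(1) gamma(2)] / det = [(1.4724)(4.6912) - (1.4724)(3.5324)] / 19.83939568 = 1.70621712 / 19.83939568 = 0.086
  phi_hat_2 = [gamma(0) gamma(2) - gamma(1)^2] / det = [(4.6912)(3.5324) - (1.4724)^2] / 19.83939568 = 14.40323312 / 19.83939568 = 0.726
So phi_hat = [0.0860, 0.7260].
Therefore phi_hat_1 = 0.0860.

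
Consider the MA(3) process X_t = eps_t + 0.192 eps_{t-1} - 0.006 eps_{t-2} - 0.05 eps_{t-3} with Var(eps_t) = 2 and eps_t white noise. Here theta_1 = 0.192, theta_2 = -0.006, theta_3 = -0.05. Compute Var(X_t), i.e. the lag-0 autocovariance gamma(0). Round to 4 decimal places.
\gamma(0) = 2.0788

For an MA(q) process X_t = eps_t + sum_i theta_i eps_{t-i} with
Var(eps_t) = sigma^2, the variance is
  gamma(0) = sigma^2 * (1 + sum_i theta_i^2).
  sum_i theta_i^2 = (0.192)^2 + (-0.006)^2 + (-0.05)^2 = 0.036864 + 0.000036 + 0.0025 = 0.0394.
  gamma(0) = 2 * (1 + 0.0394) = 2 * 1.0394 = 2.0788.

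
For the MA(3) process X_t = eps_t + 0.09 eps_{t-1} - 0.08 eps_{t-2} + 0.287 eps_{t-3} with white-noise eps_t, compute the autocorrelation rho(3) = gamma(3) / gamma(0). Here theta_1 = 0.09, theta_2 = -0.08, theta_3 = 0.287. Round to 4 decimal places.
\rho(3) = 0.2617

For an MA(q) process with theta_0 = 1, the autocovariance is
  gamma(k) = sigma^2 * sum_{i=0..q-k} theta_i * theta_{i+k},
and rho(k) = gamma(k) / gamma(0). Sigma^2 cancels.
  numerator   = (1)*(0.287) = 0.287.
  denominator = (1)^2 + (0.09)^2 + (-0.08)^2 + (0.287)^2 = 1.096869.
  rho(3) = 0.287 / 1.096869 = 0.2617.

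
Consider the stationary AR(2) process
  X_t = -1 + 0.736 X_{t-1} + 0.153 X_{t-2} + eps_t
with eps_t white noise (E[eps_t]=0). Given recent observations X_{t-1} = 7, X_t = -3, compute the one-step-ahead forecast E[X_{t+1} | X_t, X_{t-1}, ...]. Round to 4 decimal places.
E[X_{t+1} \mid \mathcal F_t] = -2.1370

For an AR(p) model X_t = c + sum_i phi_i X_{t-i} + eps_t, the
one-step-ahead conditional mean is
  E[X_{t+1} | X_t, ...] = c + sum_i phi_i X_{t+1-i}.
Substitute known values:
  E[X_{t+1} | ...] = -1 + (0.736) * (-3) + (0.153) * (7)
                   = -2.1370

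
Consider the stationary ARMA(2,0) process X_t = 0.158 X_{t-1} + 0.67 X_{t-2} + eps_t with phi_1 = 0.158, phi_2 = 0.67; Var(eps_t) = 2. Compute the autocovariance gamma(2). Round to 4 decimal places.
\gamma(2) = 3.5109

Multiply the model equation by X_{t-k} and take expectations. With theta_0 = psi_0 = 1 and psi_j the MA(infinity) weights, this gives
  gamma(k) - sum_i phi_i gamma(k-i) = c_k,
  c_k = sigma^2 * sum_{j=k..q} theta_j psi_{j-k}   (c_k = 0 for k > q),
using gamma(-m) = gamma(m).
Pure AR (q = 0): c_0 = sigma^2 = 2, c_k = 0 for k >= 1.
Equations for k = 0, 1, 2 (AR order 2, c_2 = 0):
  (E0) gamma(0) = phi_1 gamma(1) + phi_2 gamma(2) + c_0
  (E1) gamma(1) = phi_1 gamma(0) + phi_2 gamma(1) + c_1
  (E2) gamma(2) = phi_1 gamma(1) + phi_2 gamma(0)
From (E1): gamma(1) = A gamma(0) + B with
  A = phi_1 / (1 - phi_2) = 0.158 / 0.33 = 0.478788,   B = c_1 / (1 - phi_2) = 0 / 0.33 = 0.
Insert (E2) into (E0): gamma(0) (1 - phi_2^2) = phi_1 (1 + phi_2) gamma(1) + c_0.
  phi_1 (1 + phi_2) = (0.158)(1.67) = 0.26386,   1 - phi_2^2 = 0.5511.
Replace gamma(1) by A gamma(0) + B and collect gamma(0):
  gamma(0) [0.5511 - (0.26386)(0.478788)] = c_0 = 2
  gamma(0) * 0.424767 = 2
  gamma(0) = 2 / 0.424767 = 4.708463.
  gamma(1) = A gamma(0) = (0.478788)(4.708463) = 2.254355.
  gamma(2) = phi_1 gamma(1) + phi_2 gamma(0) = (0.158)(2.254355) + (0.67)(4.708463) = 3.510859.
Therefore gamma(2) = 3.5109 (to 4 decimal places).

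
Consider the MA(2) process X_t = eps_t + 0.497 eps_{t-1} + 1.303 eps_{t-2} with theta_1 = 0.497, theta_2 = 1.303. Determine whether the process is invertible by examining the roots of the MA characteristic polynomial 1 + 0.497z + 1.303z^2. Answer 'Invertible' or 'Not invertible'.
\text{Not invertible}

The MA(q) characteristic polynomial is P(z) = 1 + 0.497z + 1.303z^2.
Invertibility requires all roots to lie outside the unit circle, i.e. |z| > 1 for every root.
Set 1 + (0.497) z + (1.303) z^2 = 0, i.e. a z^2 + b z + c = 0 with a = 1.303, b = 0.497, c = 1.
Discriminant D = b^2 - 4ac = (0.497)^2 - 4*(1.303)*1 = 0.247009 - (5.212) = -4.964991.
D < 0, so the roots are the complex-conjugate pair z = (-b +/- i sqrt(-D)) / (2a) = -0.1907 +/- 0.855i.
For a conjugate pair |z|^2 = z * conj(z) = (product of roots) = c/a = 1/(1.303) = 0.76746, so |z| = sqrt(0.76746) = 0.876 for both roots.
Moduli of all roots: 0.8760, 0.8760.
All moduli strictly greater than 1? No.
Verdict: Not invertible.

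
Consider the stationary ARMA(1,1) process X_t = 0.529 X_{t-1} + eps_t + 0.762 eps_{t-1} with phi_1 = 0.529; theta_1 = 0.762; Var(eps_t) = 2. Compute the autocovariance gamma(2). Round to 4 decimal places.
\gamma(2) = 2.6612

Multiply the model equation by X_{t-k} and take expectations. With theta_0 = psi_0 = 1 and psi_j the MA(infinity) weights, this gives
  gamma(k) - sum_i phi_i gamma(k-i) = c_k,
  c_k = sigma^2 * sum_{j=k..q} theta_j psi_{j-k}   (c_k = 0 for k > q),
using gamma(-m) = gamma(m).
psi-weights needed (psi_j = theta_j + sum_i phi_i psi_{j-i}):
  psi_1 = theta_1 + phi_1 = 0.762 + (0.529) = 1.291
Right-hand sides:
  c_0 = sigma^2 (1 + theta_1 psi_1) = 2 * (1 + (0.762)(1.291)) = 2 * 1.983742 = 3.967484
  c_1 = sigma^2 theta_1 = 2 * (0.762) = 1.524
  c_2 = 0
Equations for k = 0 and k = 1 (AR order 1):
  gamma(0) = phi_1 gamma(1) + c_0
  gamma(1) = phi_1 gamma(0) + c_1
Substituting the second into the first: gamma(0) (1 - phi_1^2) = c_0 + phi_1 c_1, so
  gamma(0) = (c_0 + phi_1 c_1) / (1 - phi_1^2) = (3.967484 + (0.529)(1.524)) / (1 - (0.529)^2) = 4.77368 / 0.720159 = 6.628647.
  gamma(1) = phi_1 gamma(0) + c_1 = (0.529)(6.628647) + (1.524) = 5.030554.
For k = 2 (> q): gamma(2) = phi_1 gamma(1) = (0.529)(5.030554) = 2.661163.
Therefore gamma(2) = 2.6612 (to 4 decimal places).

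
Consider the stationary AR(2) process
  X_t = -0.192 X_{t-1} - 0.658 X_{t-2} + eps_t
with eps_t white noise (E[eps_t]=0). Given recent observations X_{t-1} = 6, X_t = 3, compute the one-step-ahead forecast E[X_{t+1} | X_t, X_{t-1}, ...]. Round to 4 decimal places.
E[X_{t+1} \mid \mathcal F_t] = -4.5240

For an AR(p) model X_t = c + sum_i phi_i X_{t-i} + eps_t, the
one-step-ahead conditional mean is
  E[X_{t+1} | X_t, ...] = c + sum_i phi_i X_{t+1-i}.
Substitute known values:
  E[X_{t+1} | ...] = (-0.192) * (3) + (-0.658) * (6)
                   = -4.5240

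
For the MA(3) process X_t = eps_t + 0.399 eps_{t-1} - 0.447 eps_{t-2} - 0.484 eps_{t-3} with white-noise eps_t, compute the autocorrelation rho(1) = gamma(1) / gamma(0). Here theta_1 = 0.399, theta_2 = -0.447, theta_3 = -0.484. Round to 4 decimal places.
\rho(1) = 0.2743

For an MA(q) process with theta_0 = 1, the autocovariance is
  gamma(k) = sigma^2 * sum_{i=0..q-k} theta_i * theta_{i+k},
and rho(k) = gamma(k) / gamma(0). Sigma^2 cancels.
  numerator   = (1)*(0.399) + (0.399)*(-0.447) + (-0.447)*(-0.484) = 0.436995.
  denominator = (1)^2 + (0.399)^2 + (-0.447)^2 + (-0.484)^2 = 1.593266.
  rho(1) = 0.436995 / 1.593266 = 0.2743.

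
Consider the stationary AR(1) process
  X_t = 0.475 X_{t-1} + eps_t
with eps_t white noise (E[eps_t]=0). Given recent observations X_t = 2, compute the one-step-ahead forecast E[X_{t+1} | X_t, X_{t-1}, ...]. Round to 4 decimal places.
E[X_{t+1} \mid \mathcal F_t] = 0.9500

For an AR(p) model X_t = c + sum_i phi_i X_{t-i} + eps_t, the
one-step-ahead conditional mean is
  E[X_{t+1} | X_t, ...] = c + sum_i phi_i X_{t+1-i}.
Substitute known values:
  E[X_{t+1} | ...] = (0.475) * (2)
                   = 0.9500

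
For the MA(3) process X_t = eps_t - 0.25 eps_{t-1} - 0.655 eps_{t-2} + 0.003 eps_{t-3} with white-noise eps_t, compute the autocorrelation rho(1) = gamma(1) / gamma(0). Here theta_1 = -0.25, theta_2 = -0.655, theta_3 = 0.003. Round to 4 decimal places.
\rho(1) = -0.0591

For an MA(q) process with theta_0 = 1, the autocovariance is
  gamma(k) = sigma^2 * sum_{i=0..q-k} theta_i * theta_{i+k},
and rho(k) = gamma(k) / gamma(0). Sigma^2 cancels.
  numerator   = (1)*(-0.25) + (-0.25)*(-0.655) + (-0.655)*(0.003) = -0.088215.
  denominator = (1)^2 + (-0.25)^2 + (-0.655)^2 + (0.003)^2 = 1.491534.
  rho(1) = -0.088215 / 1.491534 = -0.0591.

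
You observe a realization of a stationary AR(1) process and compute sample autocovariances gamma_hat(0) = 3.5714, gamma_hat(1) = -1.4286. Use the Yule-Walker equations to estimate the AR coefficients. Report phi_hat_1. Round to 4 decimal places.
\hat\phi_{1} = -0.4000

The Yule-Walker equations for an AR(p) process read, in matrix form,
  Gamma_p phi = r_p,   with   (Gamma_p)_{ij} = gamma(|i - j|),
                       (r_p)_i = gamma(i),   i,j = 1..p.
Substitute the sample gammas (Toeplitz matrix and right-hand side of size 1):
  Gamma_p = [[3.5714]]
  r_p     = [-1.4286]
With p = 1 this is the single equation gamma(0) phi_1 = gamma(1):
  phi_hat_1 = gamma(1) / gamma(0) = -1.4286 / 3.5714 = -0.4000.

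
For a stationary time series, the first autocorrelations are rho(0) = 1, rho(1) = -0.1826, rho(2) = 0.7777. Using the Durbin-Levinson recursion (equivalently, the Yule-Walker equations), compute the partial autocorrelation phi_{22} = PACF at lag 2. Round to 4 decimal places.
\phi_{22} = 0.7700

The PACF at lag k is phi_{kk}, the last component of the solution
to the Yule-Walker system G_k phi = r_k where
  (G_k)_{ij} = rho(|i - j|), (r_k)_i = rho(i), i,j = 1..k.
Equivalently, Durbin-Levinson gives phi_{kk} iteratively:
  phi_{11} = rho(1)
  phi_{kk} = [rho(k) - sum_{j=1..k-1} phi_{k-1,j} rho(k-j)]
            / [1 - sum_{j=1..k-1} phi_{k-1,j} rho(j)],
  phi_{k,j} = phi_{k-1,j} - phi_{kk} phi_{k-1,k-j},  j = 1..k-1.
Step k = 1:
  phi_11 = rho(1) = -0.1826.
Step k = 2:
  phi_22 = [rho(2) - phi_11 rho(1)] / [1 - phi_11 rho(1)] = [0.7777 - (-0.1826)(-0.1826)] / [1 - (-0.1826)(-0.1826)]
         = 0.74435724 / 0.96665724 = 0.77.
Therefore phi_{22} = 0.7700.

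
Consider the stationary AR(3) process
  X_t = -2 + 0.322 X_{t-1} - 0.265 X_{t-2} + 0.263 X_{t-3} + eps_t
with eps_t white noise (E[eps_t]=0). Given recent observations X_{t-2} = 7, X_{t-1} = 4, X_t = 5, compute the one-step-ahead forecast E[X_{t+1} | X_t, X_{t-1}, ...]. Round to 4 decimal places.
E[X_{t+1} \mid \mathcal F_t] = 0.3910

For an AR(p) model X_t = c + sum_i phi_i X_{t-i} + eps_t, the
one-step-ahead conditional mean is
  E[X_{t+1} | X_t, ...] = c + sum_i phi_i X_{t+1-i}.
Substitute known values:
  E[X_{t+1} | ...] = -2 + (0.322) * (5) + (-0.265) * (4) + (0.263) * (7)
                   = 0.3910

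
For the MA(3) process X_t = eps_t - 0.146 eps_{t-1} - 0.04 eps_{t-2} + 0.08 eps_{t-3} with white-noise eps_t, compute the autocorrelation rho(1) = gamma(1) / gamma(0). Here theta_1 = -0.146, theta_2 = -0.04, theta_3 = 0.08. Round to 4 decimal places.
\rho(1) = -0.1393

For an MA(q) process with theta_0 = 1, the autocovariance is
  gamma(k) = sigma^2 * sum_{i=0..q-k} theta_i * theta_{i+k},
and rho(k) = gamma(k) / gamma(0). Sigma^2 cancels.
  numerator   = (1)*(-0.146) + (-0.146)*(-0.04) + (-0.04)*(0.08) = -0.14336.
  denominator = (1)^2 + (-0.146)^2 + (-0.04)^2 + (0.08)^2 = 1.029316.
  rho(1) = -0.14336 / 1.029316 = -0.1393.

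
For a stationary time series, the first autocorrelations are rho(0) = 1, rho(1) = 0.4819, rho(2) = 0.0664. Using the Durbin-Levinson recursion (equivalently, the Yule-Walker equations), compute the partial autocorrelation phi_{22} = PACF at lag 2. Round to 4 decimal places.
\phi_{22} = -0.2160

The PACF at lag k is phi_{kk}, the last component of the solution
to the Yule-Walker system G_k phi = r_k where
  (G_k)_{ij} = rho(|i - j|), (r_k)_i = rho(i), i,j = 1..k.
Equivalently, Durbin-Levinson gives phi_{kk} iteratively:
  phi_{11} = rho(1)
  phi_{kk} = [rho(k) - sum_{j=1..k-1} phi_{k-1,j} rho(k-j)]
            / [1 - sum_{j=1..k-1} phi_{k-1,j} rho(j)],
  phi_{k,j} = phi_{k-1,j} - phi_{kk} phi_{k-1,k-j},  j = 1..k-1.
Step k = 1:
  phi_11 = rho(1) = 0.4819.
Step k = 2:
  phi_22 = [rho(2) - phi_11 rho(1)] / [1 - phi_11 rho(1)] = [0.0664 - (0.4819)(0.4819)] / [1 - (0.4819)(0.4819)]
         = -0.16582761 / 0.76777239 = -0.216.
Therefore phi_{22} = -0.2160.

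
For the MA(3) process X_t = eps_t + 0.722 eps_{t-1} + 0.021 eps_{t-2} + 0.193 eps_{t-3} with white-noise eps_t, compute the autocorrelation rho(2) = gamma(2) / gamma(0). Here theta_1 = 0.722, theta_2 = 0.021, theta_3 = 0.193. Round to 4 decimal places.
\rho(2) = 0.1029

For an MA(q) process with theta_0 = 1, the autocovariance is
  gamma(k) = sigma^2 * sum_{i=0..q-k} theta_i * theta_{i+k},
and rho(k) = gamma(k) / gamma(0). Sigma^2 cancels.
  numerator   = (1)*(0.021) + (0.722)*(0.193) = 0.160346.
  denominator = (1)^2 + (0.722)^2 + (0.021)^2 + (0.193)^2 = 1.558974.
  rho(2) = 0.160346 / 1.558974 = 0.1029.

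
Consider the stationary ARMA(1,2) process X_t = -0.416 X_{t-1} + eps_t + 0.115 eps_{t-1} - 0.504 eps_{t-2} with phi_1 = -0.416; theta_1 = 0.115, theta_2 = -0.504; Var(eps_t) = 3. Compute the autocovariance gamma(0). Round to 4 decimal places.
\gamma(0) = 3.7923

Multiply the model equation by X_{t-k} and take expectations. With theta_0 = psi_0 = 1 and psi_j the MA(infinity) weights, this gives
  gamma(k) - sum_i phi_i gamma(k-i) = c_k,
  c_k = sigma^2 * sum_{j=k..q} theta_j psi_{j-k}   (c_k = 0 for k > q),
using gamma(-m) = gamma(m).
psi-weights needed (psi_j = theta_j + sum_i phi_i psi_{j-i}):
  psi_1 = theta_1 + phi_1 = 0.115 + (-0.416) = -0.301
  psi_2 = theta_2 + phi_1 psi_1 = -0.504 + (-0.416)(-0.301) = -0.378784
Right-hand sides:
  c_0 = sigma^2 (1 + theta_1 psi_1 + theta_2 psi_2) = 3 * (1 + (0.115)(-0.301) + (-0.504)(-0.378784)) = 3 * 1.156292 = 3.468876
  c_1 = sigma^2 (theta_1 + theta_2 psi_1) = 3 * (0.115 + (-0.504)(-0.301)) = 0.800112
  c_2 = sigma^2 theta_2 = 3 * (-0.504) = -1.512
Equations for k = 0 and k = 1 (AR order 1):
  gamma(0) = phi_1 gamma(1) + c_0
  gamma(1) = phi_1 gamma(0) + c_1
Substituting the second into the first: gamma(0) (1 - phi_1^2) = c_0 + phi_1 c_1, so
  gamma(0) = (c_0 + phi_1 c_1) / (1 - phi_1^2) = (3.468876 + (-0.416)(0.800112)) / (1 - (-0.416)^2) = 3.13603 / 0.826944 = 3.792312.
Therefore gamma(0) = 3.7923 (to 4 decimal places).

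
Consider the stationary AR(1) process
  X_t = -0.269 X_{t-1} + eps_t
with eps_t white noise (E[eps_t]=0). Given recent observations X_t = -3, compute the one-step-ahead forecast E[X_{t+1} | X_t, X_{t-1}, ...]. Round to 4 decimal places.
E[X_{t+1} \mid \mathcal F_t] = 0.8070

For an AR(p) model X_t = c + sum_i phi_i X_{t-i} + eps_t, the
one-step-ahead conditional mean is
  E[X_{t+1} | X_t, ...] = c + sum_i phi_i X_{t+1-i}.
Substitute known values:
  E[X_{t+1} | ...] = (-0.269) * (-3)
                   = 0.8070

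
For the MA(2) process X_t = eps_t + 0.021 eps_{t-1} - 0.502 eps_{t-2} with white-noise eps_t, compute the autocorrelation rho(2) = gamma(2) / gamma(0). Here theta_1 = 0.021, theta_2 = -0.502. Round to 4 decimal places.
\rho(2) = -0.4008

For an MA(q) process with theta_0 = 1, the autocovariance is
  gamma(k) = sigma^2 * sum_{i=0..q-k} theta_i * theta_{i+k},
and rho(k) = gamma(k) / gamma(0). Sigma^2 cancels.
  numerator   = (1)*(-0.502) = -0.502.
  denominator = (1)^2 + (0.021)^2 + (-0.502)^2 = 1.252445.
  rho(2) = -0.502 / 1.252445 = -0.4008.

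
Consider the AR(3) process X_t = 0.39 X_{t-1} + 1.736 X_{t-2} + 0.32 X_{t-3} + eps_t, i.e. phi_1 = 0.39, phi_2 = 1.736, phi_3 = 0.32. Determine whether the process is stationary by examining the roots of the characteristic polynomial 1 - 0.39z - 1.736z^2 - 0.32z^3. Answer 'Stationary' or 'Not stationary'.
\text{Not stationary}

The AR(p) characteristic polynomial is P(z) = 1 - 0.39z - 1.736z^2 - 0.32z^3.
Stationarity requires all roots to lie outside the unit circle, i.e. |z| > 1 for every root.
Degree 3: look for a simple real root z0 first, then factor out (1 - z/z0) and solve the remaining quadratic.
Testing z0 = 0.625: P(0.625) = 1 + (-0.39)(0.625) + (-1.736)(0.625)^2 + (-0.32)(0.625)^3
  = 1 + (-0.24375) + (-0.678125) + (-0.078125) = 0.  So z_0 = 0.625 is a root, |z_0| = 0.625.
Divide out the factor (1 - 1.6 z) = (1 - z/z0) (since 1/z0 = 1.6):
  P(z) = (1 - 1.6 z)(1 + (1.21) z + (0.2) z^2)
  [check: z-coef 1.21 - (1.6) = -0.39; z^2-coef 0.2 - (1.6)(1.21) = -1.736; z^3-coef -(1.6)(0.2) = -0.32.]
Remaining roots from the quadratic factor 1 + (1.21) z + (0.2) z^2:
  Set 1 + (1.21) z + (0.2) z^2 = 0, i.e. a z^2 + b z + c = 0 with a = 0.2, b = 1.21, c = 1.
  Discriminant D = b^2 - 4ac = (1.21)^2 - 4*(0.2)*1 = 1.4641 - (0.8) = 0.6641.
  D >= 0, so the roots are real: z = (-b +/- sqrt(D)) / (2a) = (-1.21 +/- 0.814923) / (0.4).
    z_1 = (-1.21 + 0.814923) / (0.4) = -0.9877,   |z_1| = 0.9877.
    z_2 = (-1.21 - 0.814923) / (0.4) = -5.0623,   |z_2| = 5.0623.
Moduli of all roots: 0.6250, 0.9877, 5.0623.
All moduli strictly greater than 1? No.
Verdict: Not stationary.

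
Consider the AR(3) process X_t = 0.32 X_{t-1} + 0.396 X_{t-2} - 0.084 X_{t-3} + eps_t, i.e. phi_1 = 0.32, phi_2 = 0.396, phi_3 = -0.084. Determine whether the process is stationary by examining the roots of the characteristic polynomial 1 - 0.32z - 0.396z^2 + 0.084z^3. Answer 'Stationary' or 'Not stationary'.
\text{Stationary}

The AR(p) characteristic polynomial is P(z) = 1 - 0.32z - 0.396z^2 + 0.084z^3.
Stationarity requires all roots to lie outside the unit circle, i.e. |z| > 1 for every root.
Degree 3: look for a simple real root z0 first, then factor out (1 - z/z0) and solve the remaining quadratic.
Testing z0 = 5: P(5) = 1 + (-0.32)(5) + (-0.396)(5)^2 + (0.084)(5)^3
  = 1 + (-1.6) + (-9.9) + (10.5) = 0.  So z_0 = 5 is a root, |z_0| = 5.
Divide out the factor (1 - 0.2 z) = (1 - z/z0) (since 1/z0 = 0.2):
  P(z) = (1 - 0.2 z)(1 + (-0.12) z + (-0.42) z^2)
  [check: z-coef -0.12 - (0.2) = -0.32; z^2-coef -0.42 - (0.2)(-0.12) = -0.396; z^3-coef -(0.2)(-0.42) = 0.084.]
Remaining roots from the quadratic factor 1 + (-0.12) z + (-0.42) z^2:
  Set 1 + (-0.12) z + (-0.42) z^2 = 0, i.e. a z^2 + b z + c = 0 with a = -0.42, b = -0.12, c = 1.
  Discriminant D = b^2 - 4ac = (-0.12)^2 - 4*(-0.42)*1 = 0.0144 - (-1.68) = 1.6944.
  D >= 0, so the roots are real: z = (-b +/- sqrt(D)) / (2a) = (0.12 +/- 1.301691) / (-0.84).
    z_1 = (0.12 + 1.301691) / (-0.84) = -1.6925,   |z_1| = 1.6925.
    z_2 = (0.12 - 1.301691) / (-0.84) = 1.4068,   |z_2| = 1.4068.
Moduli of all roots: 5.0000, 1.6925, 1.4068.
All moduli strictly greater than 1? Yes.
Verdict: Stationary.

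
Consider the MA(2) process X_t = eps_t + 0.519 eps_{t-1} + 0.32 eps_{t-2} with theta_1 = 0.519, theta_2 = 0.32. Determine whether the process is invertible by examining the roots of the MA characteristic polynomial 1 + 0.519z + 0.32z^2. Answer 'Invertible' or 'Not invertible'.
\text{Invertible}

The MA(q) characteristic polynomial is P(z) = 1 + 0.519z + 0.32z^2.
Invertibility requires all roots to lie outside the unit circle, i.e. |z| > 1 for every root.
Set 1 + (0.519) z + (0.32) z^2 = 0, i.e. a z^2 + b z + c = 0 with a = 0.32, b = 0.519, c = 1.
Discriminant D = b^2 - 4ac = (0.519)^2 - 4*(0.32)*1 = 0.269361 - (1.28) = -1.010639.
D < 0, so the roots are the complex-conjugate pair z = (-b +/- i sqrt(-D)) / (2a) = -0.8109 +/- 1.5708i.
For a conjugate pair |z|^2 = z * conj(z) = (product of roots) = c/a = 1/(0.32) = 3.125, so |z| = sqrt(3.125) = 1.7678 for both roots.
Moduli of all roots: 1.7678, 1.7678.
All moduli strictly greater than 1? Yes.
Verdict: Invertible.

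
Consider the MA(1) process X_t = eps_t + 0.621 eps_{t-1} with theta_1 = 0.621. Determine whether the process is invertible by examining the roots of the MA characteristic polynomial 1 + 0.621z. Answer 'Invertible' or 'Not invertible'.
\text{Invertible}

The MA(q) characteristic polynomial is P(z) = 1 + 0.621z.
Invertibility requires all roots to lie outside the unit circle, i.e. |z| > 1 for every root.
This is linear in z: 1 + (0.621) z = 0  =>  z = -1/(0.621) = -1.610306,  |z| = 1.610306.
Moduli of all roots: 1.6103.
All moduli strictly greater than 1? Yes.
Verdict: Invertible.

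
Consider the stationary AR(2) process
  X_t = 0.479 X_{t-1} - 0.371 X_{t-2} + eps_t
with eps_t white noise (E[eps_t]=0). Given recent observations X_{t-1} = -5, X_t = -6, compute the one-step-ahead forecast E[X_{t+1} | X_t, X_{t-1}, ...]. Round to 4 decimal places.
E[X_{t+1} \mid \mathcal F_t] = -1.0190

For an AR(p) model X_t = c + sum_i phi_i X_{t-i} + eps_t, the
one-step-ahead conditional mean is
  E[X_{t+1} | X_t, ...] = c + sum_i phi_i X_{t+1-i}.
Substitute known values:
  E[X_{t+1} | ...] = (0.479) * (-6) + (-0.371) * (-5)
                   = -1.0190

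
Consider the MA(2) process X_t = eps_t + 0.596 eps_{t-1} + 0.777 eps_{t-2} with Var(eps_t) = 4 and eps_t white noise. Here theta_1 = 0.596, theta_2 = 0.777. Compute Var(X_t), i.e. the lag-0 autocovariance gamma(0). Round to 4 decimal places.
\gamma(0) = 7.8358

For an MA(q) process X_t = eps_t + sum_i theta_i eps_{t-i} with
Var(eps_t) = sigma^2, the variance is
  gamma(0) = sigma^2 * (1 + sum_i theta_i^2).
  sum_i theta_i^2 = (0.596)^2 + (0.777)^2 = 0.355216 + 0.603729 = 0.958945.
  gamma(0) = 4 * (1 + 0.958945) = 4 * 1.958945 = 7.83578, which rounds to 7.8358.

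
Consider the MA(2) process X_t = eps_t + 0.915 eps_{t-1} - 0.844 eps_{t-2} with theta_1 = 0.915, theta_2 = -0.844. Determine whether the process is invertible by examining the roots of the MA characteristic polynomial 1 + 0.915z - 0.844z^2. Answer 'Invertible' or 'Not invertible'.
\text{Not invertible}

The MA(q) characteristic polynomial is P(z) = 1 + 0.915z - 0.844z^2.
Invertibility requires all roots to lie outside the unit circle, i.e. |z| > 1 for every root.
Set 1 + (0.915) z + (-0.844) z^2 = 0, i.e. a z^2 + b z + c = 0 with a = -0.844, b = 0.915, c = 1.
Discriminant D = b^2 - 4ac = (0.915)^2 - 4*(-0.844)*1 = 0.837225 - (-3.376) = 4.213225.
D >= 0, so the roots are real: z = (-b +/- sqrt(D)) / (2a) = (-0.915 +/- 2.052614) / (-1.688).
  z_1 = (-0.915 + 2.052614) / (-1.688) = -0.6739,   |z_1| = 0.6739.
  z_2 = (-0.915 - 2.052614) / (-1.688) = 1.7581,   |z_2| = 1.7581.
Moduli of all roots: 0.6739, 1.7581.
All moduli strictly greater than 1? No.
Verdict: Not invertible.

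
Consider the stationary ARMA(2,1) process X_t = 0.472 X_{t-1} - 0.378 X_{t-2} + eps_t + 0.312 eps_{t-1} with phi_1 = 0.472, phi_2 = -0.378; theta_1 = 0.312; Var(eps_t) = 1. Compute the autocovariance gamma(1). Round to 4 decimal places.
\gamma(1) = 0.8200

Multiply the model equation by X_{t-k} and take expectations. With theta_0 = psi_0 = 1 and psi_j the MA(infinity) weights, this gives
  gamma(k) - sum_i phi_i gamma(k-i) = c_k,
  c_k = sigma^2 * sum_{j=k..q} theta_j psi_{j-k}   (c_k = 0 for k > q),
using gamma(-m) = gamma(m).
psi-weights needed (psi_j = theta_j + sum_i phi_i psi_{j-i}):
  psi_1 = theta_1 + phi_1 = 0.312 + (0.472) = 0.784
Right-hand sides:
  c_0 = sigma^2 (1 + theta_1 psi_1) = 1 * (1 + (0.312)(0.784)) = 1 * 1.244608 = 1.244608
  c_1 = sigma^2 theta_1 = 1 * (0.312) = 0.312
  c_2 = 0
Equations for k = 0, 1, 2 (AR order 2, c_2 = 0):
  (E0) gamma(0) = phi_1 gamma(1) + phi_2 gamma(2) + c_0
  (E1) gamma(1) = phi_1 gamma(0) + phi_2 gamma(1) + c_1
  (E2) gamma(2) = phi_1 gamma(1) + phi_2 gamma(0)
From (E1): gamma(1) = A gamma(0) + B with
  A = phi_1 / (1 - phi_2) = 0.472 / 1.378 = 0.342525,   B = c_1 / (1 - phi_2) = 0.312 / 1.378 = 0.226415.
Insert (E2) into (E0): gamma(0) (1 - phi_2^2) = phi_1 (1 + phi_2) gamma(1) + c_0.
  phi_1 (1 + phi_2) = (0.472)(0.622) = 0.293584,   1 - phi_2^2 = 0.857116.
Replace gamma(1) by A gamma(0) + B and collect gamma(0):
  gamma(0) [0.857116 - (0.293584)(0.342525)] = (0.293584)(0.226415) + 1.244608
  gamma(0) * 0.756556 = 1.31108
  gamma(0) = 1.31108 / 0.756556 = 1.732958.
  gamma(1) = A gamma(0) + B = (0.342525)(1.732958) + (0.226415) = 0.819997.
Therefore gamma(1) = 0.8200 (to 4 decimal places).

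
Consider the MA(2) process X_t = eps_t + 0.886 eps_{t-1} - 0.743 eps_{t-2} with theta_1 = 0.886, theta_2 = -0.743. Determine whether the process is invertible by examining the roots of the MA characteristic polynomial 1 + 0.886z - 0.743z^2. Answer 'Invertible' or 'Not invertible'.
\text{Not invertible}

The MA(q) characteristic polynomial is P(z) = 1 + 0.886z - 0.743z^2.
Invertibility requires all roots to lie outside the unit circle, i.e. |z| > 1 for every root.
Set 1 + (0.886) z + (-0.743) z^2 = 0, i.e. a z^2 + b z + c = 0 with a = -0.743, b = 0.886, c = 1.
Discriminant D = b^2 - 4ac = (0.886)^2 - 4*(-0.743)*1 = 0.784996 - (-2.972) = 3.756996.
D >= 0, so the roots are real: z = (-b +/- sqrt(D)) / (2a) = (-0.886 +/- 1.938297) / (-1.486).
  z_1 = (-0.886 + 1.938297) / (-1.486) = -0.7081,   |z_1| = 0.7081.
  z_2 = (-0.886 - 1.938297) / (-1.486) = 1.9006,   |z_2| = 1.9006.
Moduli of all roots: 0.7081, 1.9006.
All moduli strictly greater than 1? No.
Verdict: Not invertible.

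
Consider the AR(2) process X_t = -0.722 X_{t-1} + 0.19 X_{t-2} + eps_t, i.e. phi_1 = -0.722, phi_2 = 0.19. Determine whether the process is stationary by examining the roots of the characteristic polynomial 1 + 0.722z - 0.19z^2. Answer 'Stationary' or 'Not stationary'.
\text{Stationary}

The AR(p) characteristic polynomial is P(z) = 1 + 0.722z - 0.19z^2.
Stationarity requires all roots to lie outside the unit circle, i.e. |z| > 1 for every root.
Set 1 + (0.722) z + (-0.19) z^2 = 0, i.e. a z^2 + b z + c = 0 with a = -0.19, b = 0.722, c = 1.
Discriminant D = b^2 - 4ac = (0.722)^2 - 4*(-0.19)*1 = 0.521284 - (-0.76) = 1.281284.
D >= 0, so the roots are real: z = (-b +/- sqrt(D)) / (2a) = (-0.722 +/- 1.131938) / (-0.38).
  z_1 = (-0.722 + 1.131938) / (-0.38) = -1.0788,   |z_1| = 1.0788.
  z_2 = (-0.722 - 1.131938) / (-0.38) = 4.8788,   |z_2| = 4.8788.
Moduli of all roots: 1.0788, 4.8788.
All moduli strictly greater than 1? Yes.
Verdict: Stationary.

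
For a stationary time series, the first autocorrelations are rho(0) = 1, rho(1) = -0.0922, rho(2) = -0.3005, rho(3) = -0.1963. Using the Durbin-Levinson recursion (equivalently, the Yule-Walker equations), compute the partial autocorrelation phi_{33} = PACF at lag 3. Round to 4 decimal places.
\phi_{33} = -0.2920

The PACF at lag k is phi_{kk}, the last component of the solution
to the Yule-Walker system G_k phi = r_k where
  (G_k)_{ij} = rho(|i - j|), (r_k)_i = rho(i), i,j = 1..k.
Equivalently, Durbin-Levinson gives phi_{kk} iteratively:
  phi_{11} = rho(1)
  phi_{kk} = [rho(k) - sum_{j=1..k-1} phi_{k-1,j} rho(k-j)]
            / [1 - sum_{j=1..k-1} phi_{k-1,j} rho(j)],
  phi_{k,j} = phi_{k-1,j} - phi_{kk} phi_{k-1,k-j},  j = 1..k-1.
Step k = 1:
  phi_11 = rho(1) = -0.0922.
Step k = 2:
  phi_22 = [rho(2) - phi_11 rho(1)] / [1 - phi_11 rho(1)] = [-0.3005 - (-0.0922)(-0.0922)] / [1 - (-0.0922)(-0.0922)]
         = -0.30900084 / 0.99149916 = -0.31165.
  Update: phi_21 = phi_11 - phi_22 phi_11 = -0.0922 - (-0.31165)(-0.0922) = -0.120934.
Step k = 3:
  phi_33 = [rho(3) - phi_21 rho(2) - phi_22 rho(1)] / [1 - phi_21 rho(1) - phi_22 rho(2)]
    numerator   = -0.1963 - (-0.120934)(-0.3005) - (-0.31165)(-0.0922) = -0.26137485
    denominator = 1 - (-0.120934)(-0.0922) - (-0.31165)(-0.3005) = 0.89519901
  phi_33 = -0.26137485 / 0.89519901 = -0.292.
Therefore phi_{33} = -0.2920.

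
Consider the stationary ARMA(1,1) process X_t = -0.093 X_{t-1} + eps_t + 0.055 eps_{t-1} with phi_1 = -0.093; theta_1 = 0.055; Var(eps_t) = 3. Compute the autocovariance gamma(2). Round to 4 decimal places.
\gamma(2) = 0.0106

Multiply the model equation by X_{t-k} and take expectations. With theta_0 = psi_0 = 1 and psi_j the MA(infinity) weights, this gives
  gamma(k) - sum_i phi_i gamma(k-i) = c_k,
  c_k = sigma^2 * sum_{j=k..q} theta_j psi_{j-k}   (c_k = 0 for k > q),
using gamma(-m) = gamma(m).
psi-weights needed (psi_j = theta_j + sum_i phi_i psi_{j-i}):
  psi_1 = theta_1 + phi_1 = 0.055 + (-0.093) = -0.038
Right-hand sides:
  c_0 = sigma^2 (1 + theta_1 psi_1) = 3 * (1 + (0.055)(-0.038)) = 3 * 0.99791 = 2.99373
  c_1 = sigma^2 theta_1 = 3 * (0.055) = 0.165
  c_2 = 0
Equations for k = 0 and k = 1 (AR order 1):
  gamma(0) = phi_1 gamma(1) + c_0
  gamma(1) = phi_1 gamma(0) + c_1
Substituting the second into the first: gamma(0) (1 - phi_1^2) = c_0 + phi_1 c_1, so
  gamma(0) = (c_0 + phi_1 c_1) / (1 - phi_1^2) = (2.99373 + (-0.093)(0.165)) / (1 - (-0.093)^2) = 2.978385 / 0.991351 = 3.00437.
  gamma(1) = phi_1 gamma(0) + c_1 = (-0.093)(3.00437) + (0.165) = -0.114406.
For k = 2 (> q): gamma(2) = phi_1 gamma(1) = (-0.093)(-0.114406) = 0.01064.
Therefore gamma(2) = 0.0106 (to 4 decimal places).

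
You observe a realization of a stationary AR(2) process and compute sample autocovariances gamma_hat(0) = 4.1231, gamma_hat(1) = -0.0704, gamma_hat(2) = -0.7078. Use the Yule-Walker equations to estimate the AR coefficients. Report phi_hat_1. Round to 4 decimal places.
\hat\phi_{1} = -0.0200

The Yule-Walker equations for an AR(p) process read, in matrix form,
  Gamma_p phi = r_p,   with   (Gamma_p)_{ij} = gamma(|i - j|),
                       (r_p)_i = gamma(i),   i,j = 1..p.
Substitute the sample gammas (Toeplitz matrix and right-hand side of size 2):
  Gamma_p = [[4.1231, -0.0704], [-0.0704, 4.1231]]
  r_p     = [-0.0704, -0.7078]
Written out:
  4.1231 phi_1 - 0.0704 phi_2 = -0.0704
  -0.0704 phi_1 + 4.1231 phi_2 = -0.7078
Solve by Cramer's rule:
  det = gamma(0)^2 - gamma(1)^2 = (4.1231)^2 - (-0.0704)^2 = 16.99995361 - 0.00495616 = 16.99499745
  phi_hat_1 = [gamma(1) gamma(0) - gamma(1) gamma(2)] / det = [(-0.0704)(4.1231) - (-0.0704)(-0.7078)] / 16.99499745 = -0.34009536 / 16.99499745 = -0.02
  phi_hat_2 = [gamma(0) gamma(2) - gamma(1)^2] / det = [(4.1231)(-0.7078) - (-0.0704)^2] / 16.99499745 = -2.92328634 / 16.99499745 = -0.172
So phi_hat = [-0.0200, -0.1720].
Therefore phi_hat_1 = -0.0200.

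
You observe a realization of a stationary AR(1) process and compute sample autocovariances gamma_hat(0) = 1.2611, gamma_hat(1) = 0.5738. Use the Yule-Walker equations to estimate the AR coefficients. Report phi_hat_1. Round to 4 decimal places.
\hat\phi_{1} = 0.4550

The Yule-Walker equations for an AR(p) process read, in matrix form,
  Gamma_p phi = r_p,   with   (Gamma_p)_{ij} = gamma(|i - j|),
                       (r_p)_i = gamma(i),   i,j = 1..p.
Substitute the sample gammas (Toeplitz matrix and right-hand side of size 1):
  Gamma_p = [[1.2611]]
  r_p     = [0.5738]
With p = 1 this is the single equation gamma(0) phi_1 = gamma(1):
  phi_hat_1 = gamma(1) / gamma(0) = 0.5738 / 1.2611 = 0.4550.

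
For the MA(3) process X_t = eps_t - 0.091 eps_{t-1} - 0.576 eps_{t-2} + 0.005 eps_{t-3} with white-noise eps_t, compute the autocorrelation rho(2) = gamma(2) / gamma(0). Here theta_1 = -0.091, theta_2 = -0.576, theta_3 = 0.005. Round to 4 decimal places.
\rho(2) = -0.4302

For an MA(q) process with theta_0 = 1, the autocovariance is
  gamma(k) = sigma^2 * sum_{i=0..q-k} theta_i * theta_{i+k},
and rho(k) = gamma(k) / gamma(0). Sigma^2 cancels.
  numerator   = (1)*(-0.576) + (-0.091)*(0.005) = -0.576455.
  denominator = (1)^2 + (-0.091)^2 + (-0.576)^2 + (0.005)^2 = 1.340082.
  rho(2) = -0.576455 / 1.340082 = -0.4302.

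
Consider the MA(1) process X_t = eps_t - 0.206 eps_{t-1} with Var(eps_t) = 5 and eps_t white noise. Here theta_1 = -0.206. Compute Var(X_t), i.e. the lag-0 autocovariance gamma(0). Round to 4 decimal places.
\gamma(0) = 5.2122

For an MA(q) process X_t = eps_t + sum_i theta_i eps_{t-i} with
Var(eps_t) = sigma^2, the variance is
  gamma(0) = sigma^2 * (1 + sum_i theta_i^2).
  sum_i theta_i^2 = (-0.206)^2 = 0.042436.
  gamma(0) = 5 * (1 + 0.042436) = 5 * 1.042436 = 5.21218, which rounds to 5.2122.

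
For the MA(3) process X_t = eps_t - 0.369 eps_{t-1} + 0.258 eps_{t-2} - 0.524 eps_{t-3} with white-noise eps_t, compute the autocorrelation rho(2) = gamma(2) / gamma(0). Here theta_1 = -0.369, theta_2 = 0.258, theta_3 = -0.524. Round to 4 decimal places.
\rho(2) = 0.3055

For an MA(q) process with theta_0 = 1, the autocovariance is
  gamma(k) = sigma^2 * sum_{i=0..q-k} theta_i * theta_{i+k},
and rho(k) = gamma(k) / gamma(0). Sigma^2 cancels.
  numerator   = (1)*(0.258) + (-0.369)*(-0.524) = 0.451356.
  denominator = (1)^2 + (-0.369)^2 + (0.258)^2 + (-0.524)^2 = 1.477301.
  rho(2) = 0.451356 / 1.477301 = 0.3055.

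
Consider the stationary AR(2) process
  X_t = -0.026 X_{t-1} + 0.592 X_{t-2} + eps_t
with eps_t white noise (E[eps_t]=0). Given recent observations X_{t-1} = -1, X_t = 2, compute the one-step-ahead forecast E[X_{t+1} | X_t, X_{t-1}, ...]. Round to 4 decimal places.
E[X_{t+1} \mid \mathcal F_t] = -0.6440

For an AR(p) model X_t = c + sum_i phi_i X_{t-i} + eps_t, the
one-step-ahead conditional mean is
  E[X_{t+1} | X_t, ...] = c + sum_i phi_i X_{t+1-i}.
Substitute known values:
  E[X_{t+1} | ...] = (-0.026) * (2) + (0.592) * (-1)
                   = -0.6440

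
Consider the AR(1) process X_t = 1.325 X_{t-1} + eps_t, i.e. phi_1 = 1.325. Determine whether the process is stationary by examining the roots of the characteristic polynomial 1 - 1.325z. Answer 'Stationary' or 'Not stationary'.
\text{Not stationary}

The AR(p) characteristic polynomial is P(z) = 1 - 1.325z.
Stationarity requires all roots to lie outside the unit circle, i.e. |z| > 1 for every root.
This is linear in z: 1 + (-1.325) z = 0  =>  z = -1/(-1.325) = 0.754717,  |z| = 0.754717.
Moduli of all roots: 0.7547.
All moduli strictly greater than 1? No.
Verdict: Not stationary.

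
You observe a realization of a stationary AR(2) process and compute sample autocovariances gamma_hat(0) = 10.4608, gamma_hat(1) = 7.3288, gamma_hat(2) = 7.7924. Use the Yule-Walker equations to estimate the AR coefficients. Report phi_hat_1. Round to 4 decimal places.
\hat\phi_{1} = 0.3510

The Yule-Walker equations for an AR(p) process read, in matrix form,
  Gamma_p phi = r_p,   with   (Gamma_p)_{ij} = gamma(|i - j|),
                       (r_p)_i = gamma(i),   i,j = 1..p.
Substitute the sample gammas (Toeplitz matrix and right-hand side of size 2):
  Gamma_p = [[10.4608, 7.3288], [7.3288, 10.4608]]
  r_p     = [7.3288, 7.7924]
Written out:
  10.4608 phi_1 + 7.3288 phi_2 = 7.3288
  7.3288 phi_1 + 10.4608 phi_2 = 7.7924
Solve by Cramer's rule:
  det = gamma(0)^2 - gamma(1)^2 = (10.4608)^2 - (7.3288)^2 = 109.42833664 - 53.71130944 = 55.7170272
  phi_hat_1 = [gamma(1) gamma(0) - gamma(1) gamma(2)] / det = [(7.3288)(10.4608) - (7.3288)(7.7924)] / 55.7170272 = 19.55616992 / 55.7170272 = 0.351
  phi_hat_2 = [gamma(0) gamma(2) - gamma(1)^2] / det = [(10.4608)(7.7924) - (7.3288)^2] / 55.7170272 = 27.80342848 / 55.7170272 = 0.499
So phi_hat = [0.3510, 0.4990].
Therefore phi_hat_1 = 0.3510.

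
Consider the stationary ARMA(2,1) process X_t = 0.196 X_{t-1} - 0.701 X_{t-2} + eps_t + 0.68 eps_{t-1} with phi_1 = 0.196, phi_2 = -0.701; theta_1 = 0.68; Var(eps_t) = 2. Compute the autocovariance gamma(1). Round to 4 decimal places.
\gamma(1) = 1.5430

Multiply the model equation by X_{t-k} and take expectations. With theta_0 = psi_0 = 1 and psi_j the MA(infinity) weights, this gives
  gamma(k) - sum_i phi_i gamma(k-i) = c_k,
  c_k = sigma^2 * sum_{j=k..q} theta_j psi_{j-k}   (c_k = 0 for k > q),
using gamma(-m) = gamma(m).
psi-weights needed (psi_j = theta_j + sum_i phi_i psi_{j-i}):
  psi_1 = theta_1 + phi_1 = 0.68 + (0.196) = 0.876
Right-hand sides:
  c_0 = sigma^2 (1 + theta_1 psi_1) = 2 * (1 + (0.68)(0.876)) = 2 * 1.59568 = 3.19136
  c_1 = sigma^2 theta_1 = 2 * (0.68) = 1.36
  c_2 = 0
Equations for k = 0, 1, 2 (AR order 2, c_2 = 0):
  (E0) gamma(0) = phi_1 gamma(1) + phi_2 gamma(2) + c_0
  (E1) gamma(1) = phi_1 gamma(0) + phi_2 gamma(1) + c_1
  (E2) gamma(2) = phi_1 gamma(1) + phi_2 gamma(0)
From (E1): gamma(1) = A gamma(0) + B with
  A = phi_1 / (1 - phi_2) = 0.196 / 1.701 = 0.115226,   B = c_1 / (1 - phi_2) = 1.36 / 1.701 = 0.79953.
Insert (E2) into (E0): gamma(0) (1 - phi_2^2) = phi_1 (1 + phi_2) gamma(1) + c_0.
  phi_1 (1 + phi_2) = (0.196)(0.299) = 0.058604,   1 - phi_2^2 = 0.508599.
Replace gamma(1) by A gamma(0) + B and collect gamma(0):
  gamma(0) [0.508599 - (0.058604)(0.115226)] = (0.058604)(0.79953) + 3.19136
  gamma(0) * 0.501846 = 3.238216
  gamma(0) = 3.238216 / 0.501846 = 6.452605.
  gamma(1) = A gamma(0) + B = (0.115226)(6.452605) + (0.79953) = 1.54304.
Therefore gamma(1) = 1.5430 (to 4 decimal places).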